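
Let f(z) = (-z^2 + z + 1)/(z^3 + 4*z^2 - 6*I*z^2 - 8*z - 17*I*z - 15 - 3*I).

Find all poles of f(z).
{-3 + 2*I, -1 + I, 3*I}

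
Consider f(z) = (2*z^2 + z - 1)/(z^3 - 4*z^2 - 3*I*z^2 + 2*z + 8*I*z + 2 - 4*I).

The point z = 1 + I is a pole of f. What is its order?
2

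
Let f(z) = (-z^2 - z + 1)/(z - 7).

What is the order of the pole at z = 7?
Factor the denominator:
  z - 7 = (z - 7)

The numerator P(z) = -z^2 - z + 1 has P(7) = -55 ≠ 0, so no factor of (z - 7) cancels.
Near z = 7 we can therefore write f(z) = g(z)/(z - 7) with g analytic at 7 and g(7) ≠ 0 (g is just the numerator).

Hence z = 7 is a pole of order 1.

Final answer: 1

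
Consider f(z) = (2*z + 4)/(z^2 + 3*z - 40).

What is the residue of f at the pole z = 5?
14/13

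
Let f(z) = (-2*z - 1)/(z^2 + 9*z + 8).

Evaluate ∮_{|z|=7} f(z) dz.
By the residue theorem, ∮_C f(z) dz = 2πi · (sum of the residues of f at the poles inside |z| = 7).

The denominator factors as (z + 1)*(z + 8), so the singularities of f are simple poles at z = -1, z = -8.
  |-1|² = 1 < 49 = 7², so this pole is inside the contour.
  |-8|² = 64 > 49 = 7², so this pole is outside the contour.

With P(z) = -2*z - 1 and Q(z) = z^2 + 9*z + 8, each pole is simple, so Res(f, z₀) = P(z₀)/Q'(z₀) with Q'(z) = 2*z + 9.
  Res(f, -1) = P(-1)/Q'(-1) = (1)/(7) = 1/7

∮_C f(z) dz = 2πi · (1/7) = 2*I*pi/7

Final answer: 2*I*pi/7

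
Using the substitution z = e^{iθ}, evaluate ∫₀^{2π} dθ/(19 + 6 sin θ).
Call the integral J. The integrand is 2π-periodic and we integrate over a full period, so shifting θ does not change the value (θ → θ + π/2 turns sin θ into cos θ). Hence
  J = ∫₀^{2π} dθ/(19 + 6 cos θ).
Put z = e^{iθ}: then cos θ = (z + 1/z)/2, dθ = dz/(iz), and z runs once counterclockwise around |z| = 1:
  J = ∮_{|z|=1} 1/(19 + 6*(z + 1/z)/2) · dz/(iz) = (2/i) ∮_{|z|=1} dz/(6*z^2 + 38*z + 6).
The roots of 6*z^2 + 38*z + 6 are z = (-19 ± sqrt(19^2 - 6^2))/6, with sqrt(325) = 5*sqrt(13); their product is 1, so only z₊ = -19/6 + 5*sqrt(13)/6 lies inside the unit circle (z₋ = -19/6 - 5*sqrt(13)/6 lies outside).
z₊ is a simple zero of q(z) = 6*z^2 + 38*z + 6, so Res(1/q, z₊) = 1/q'(z₊) with q'(z) = 12*z + 38; and q'(z₊) = 6*(z₊ - z₋) = 10*sqrt(13).
Therefore J = (2/i) · 2πi · 1/(10*sqrt(13)) = 2*pi/(5*sqrt(13)) = 2*sqrt(13)*pi/65

Final answer: 2*sqrt(13)*pi/65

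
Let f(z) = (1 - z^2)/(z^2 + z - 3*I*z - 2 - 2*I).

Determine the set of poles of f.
{-1 + I, 2*I}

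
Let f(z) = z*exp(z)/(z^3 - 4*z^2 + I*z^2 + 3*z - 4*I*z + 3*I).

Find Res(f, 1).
Write f(z) = P(z)/Q(z) with P(z) = z*exp(z) and Q(z) = z^3 - 4*z^2 + I*z^2 + 3*z - 4*I*z + 3*I.
The denominator factors as Q(z) = (z - 1)*(z + I)*(z - 3), so z = 1 is a simple zero of Q and P is analytic there; z = 1 is therefore a simple pole and
  Res(f, z₀) = P(z₀)/Q'(z₀).

Q'(z) = 3*z^2 - 8*z + 2*I*z + 3 - 4*I, so Q'(1) = -2 - 2*I.
P(1) = exp(1).

Res(f, 1) = (exp(1))/(-2 - 2*I) = exp(1)*(-1/4 + I/4)

Final answer: exp(1)*(-1/4 + I/4)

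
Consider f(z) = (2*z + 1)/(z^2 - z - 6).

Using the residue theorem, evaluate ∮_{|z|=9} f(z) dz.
By the residue theorem, ∮_C f(z) dz = 2πi · (sum of the residues of f at the poles inside |z| = 9).

The denominator factors as (z - 3)*(z + 2), so the singularities of f are simple poles at z = 3, z = -2.
  |3|² = 9 < 81 = 9², so this pole is inside the contour.
  |-2|² = 4 < 81 = 9², so this pole is inside the contour.

With P(z) = 2*z + 1 and Q(z) = z^2 - z - 6, each pole is simple, so Res(f, z₀) = P(z₀)/Q'(z₀) with Q'(z) = 2*z - 1.
  Res(f, 3) = P(3)/Q'(3) = (7)/(5) = 7/5
  Res(f, -2) = P(-2)/Q'(-2) = (-3)/(-5) = 3/5

Sum of residues inside C: 2
∮_C f(z) dz = 2πi · (2) = 4*I*pi

Final answer: 4*I*pi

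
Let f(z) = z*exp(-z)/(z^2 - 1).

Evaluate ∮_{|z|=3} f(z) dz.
By the residue theorem, ∮_C f(z) dz = 2πi · (sum of the residues of f at the poles inside |z| = 3).

The denominator factors as (z - 1)*(z + 1), so the singularities of f are simple poles at z = 1, z = -1.
  |1|² = 1 < 9 = 3², so this pole is inside the contour.
  |-1|² = 1 < 9 = 3², so this pole is inside the contour.

With P(z) = z*exp(-z) and Q(z) = z^2 - 1, each pole is simple, so Res(f, z₀) = P(z₀)/Q'(z₀) with Q'(z) = 2*z.
  Res(f, 1) = P(1)/Q'(1) = (exp(-1))/(2) = exp(-1)/2
  Res(f, -1) = P(-1)/Q'(-1) = (-exp(1))/(-2) = exp(1)/2

Sum of residues inside C: exp(-1)/2 + exp(1)/2
∮_C f(z) dz = 2πi · (exp(-1)/2 + exp(1)/2) = I*pi*exp(-1) + exp(1)*I*pi

Final answer: I*pi*exp(-1) + exp(1)*I*pi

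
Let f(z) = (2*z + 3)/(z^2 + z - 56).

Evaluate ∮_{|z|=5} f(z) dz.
0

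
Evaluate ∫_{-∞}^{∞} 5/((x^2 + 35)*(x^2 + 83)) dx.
Let f(z) = 5/((z^2 + 35)*(z^2 + 83)). The denominator has no real zeros and deg Q - deg P = 4 ≥ 2, so the integral of f over the upper semicircle |z| = R tends to 0 as R → ∞. Closing the contour in the upper half-plane,
  ∫_{-∞}^{∞} f(x) dx = 2πi · Σ Res(f, z_k)  over the poles with Im z_k > 0.

Zeros of the denominator: z^2 + 83 = 0 gives z = ±sqrt(83)*I; z^2 + 35 = 0 gives z = ±sqrt(35)*I.
Upper half-plane: z = sqrt(35)*I, z = sqrt(83)*I (simple).

Each pole is a simple zero of Q(z) = z^4 + 118*z^2 + 2905, so Res(f, z₀) = P(z₀)/Q'(z₀) with P(z) = 5, Q'(z) = 4*z^3 + 236*z:
  Res(f, sqrt(35)*I) = (5)/(96*sqrt(35)*I) = -sqrt(35)*I/672
  Res(f, sqrt(83)*I) = (5)/(-96*sqrt(83)*I) = 5*sqrt(83)*I/7968

Sum of residues: I*(-83*sqrt(35) + 35*sqrt(83))/55776
∫_{-∞}^{∞} f(x) dx = 2πi · (I*(-83*sqrt(35) + 35*sqrt(83))/55776) = pi*(-35*sqrt(83) + 83*sqrt(35))/27888

Final answer: pi*(-35*sqrt(83) + 83*sqrt(35))/27888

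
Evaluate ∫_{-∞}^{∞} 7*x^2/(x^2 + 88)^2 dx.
Let f(z) = 7*z^2/(z^2 + 88)^2. The denominator has no real zeros and deg Q - deg P = 2 ≥ 2, so the integral of f over the upper semicircle |z| = R tends to 0 as R → ∞. Closing the contour in the upper half-plane,
  ∫_{-∞}^{∞} f(x) dx = 2πi · Σ Res(f, z_k)  over the poles with Im z_k > 0.

Zeros of the denominator: z^2 + 88 = 0 gives z = ±2*sqrt(22)*I.
Upper half-plane: z = 2*sqrt(22)*I (a pole of order 2).

Write f(z) = g(z)/(z - 2*sqrt(22)*I)^2 with g(z) = 7*z^2/(z + 2*sqrt(22)*I)^2. For a double pole, Res(f, z₀) = g'(z₀):
  g'(z) = 28*sqrt(22)*I*z/(z + 2*sqrt(22)*I)^3
  Res(f, 2*sqrt(22)*I) = g'(2*sqrt(22)*I) = -7*sqrt(22)*I/176

∫_{-∞}^{∞} f(x) dx = 2πi · (-7*sqrt(22)*I/176) = 7*sqrt(22)*pi/88

Final answer: 7*sqrt(22)*pi/88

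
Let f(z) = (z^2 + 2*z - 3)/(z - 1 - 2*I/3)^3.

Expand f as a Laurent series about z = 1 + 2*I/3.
(-4/9 + 8*I/3)/(z - 1 - 2*I/3)^3 + (4 + 4*I/3)/(z - 1 - 2*I/3)^2 + 1/(z - 1 - 2*I/3)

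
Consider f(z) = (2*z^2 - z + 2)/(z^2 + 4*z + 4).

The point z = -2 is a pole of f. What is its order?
2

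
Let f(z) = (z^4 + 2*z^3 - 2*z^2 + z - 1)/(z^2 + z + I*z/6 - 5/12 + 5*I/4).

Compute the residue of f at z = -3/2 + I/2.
Write f(z) = P(z)/Q(z) with P(z) = z^4 + 2*z^3 - 2*z^2 + z - 1 and Q(z) = z^2 + z + I*z/6 - 5/12 + 5*I/4.
The denominator factors as Q(z) = (z - 1/2 + 2*I/3)*(z + 3/2 - I/2), so z = -3/2 + I/2 is a simple zero of Q and P is analytic there; z = -3/2 + I/2 is therefore a simple pole and
  Res(f, z₀) = P(z₀)/Q'(z₀).

Q'(z) = 2*z + 1 + I/6, so Q'(-3/2 + I/2) = -2 + 7*I/6.
P(-3/2 + I/2) = -37/4 + 4*I.

Res(f, -3/2 + I/2) = (-37/4 + 4*I)/(-2 + 7*I/6) = 834/193 + 201*I/386

Final answer: 834/193 + 201*I/386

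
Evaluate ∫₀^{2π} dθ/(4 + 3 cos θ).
Let J = ∫₀^{2π} dθ/(4 + 3 cos θ).
Put z = e^{iθ}: then cos θ = (z + 1/z)/2, dθ = dz/(iz), and z runs once counterclockwise around |z| = 1:
  J = ∮_{|z|=1} 1/(4 + 3*(z + 1/z)/2) · dz/(iz) = (2/i) ∮_{|z|=1} dz/(3*z^2 + 8*z + 3).
The roots of 3*z^2 + 8*z + 3 are z = (-4 ± sqrt(4^2 - 3^2))/3, with sqrt(7) = sqrt(7); their product is 1, so only z₊ = -4/3 + sqrt(7)/3 lies inside the unit circle (z₋ = -4/3 - sqrt(7)/3 lies outside).
z₊ is a simple zero of q(z) = 3*z^2 + 8*z + 3, so Res(1/q, z₊) = 1/q'(z₊) with q'(z) = 6*z + 8; and q'(z₊) = 3*(z₊ - z₋) = 2*sqrt(7).
Therefore J = (2/i) · 2πi · 1/(2*sqrt(7)) = 2*pi/(sqrt(7)) = 2*sqrt(7)*pi/7

Final answer: 2*sqrt(7)*pi/7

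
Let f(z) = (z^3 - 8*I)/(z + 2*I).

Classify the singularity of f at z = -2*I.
The numerator vanishes at z = -2*I ((-2*I)^3 = 8*I), so it is divisible by z + 2*I:
  z^3 - 8*I = (z + 2*I)*(z^2 - 2*I*z - 4)
Hence for z ≠ -2*I, f(z) = z^2 - 2*I*z - 4, a polynomial, and lim_{z→-2*I} f(z) = -12 is finite.
So the singularity is removable.

Final answer: removable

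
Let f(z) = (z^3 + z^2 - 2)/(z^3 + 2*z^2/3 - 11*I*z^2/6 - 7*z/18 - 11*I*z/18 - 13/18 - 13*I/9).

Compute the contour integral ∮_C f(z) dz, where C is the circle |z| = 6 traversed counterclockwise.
pi*(-11/3 + 2*I/3)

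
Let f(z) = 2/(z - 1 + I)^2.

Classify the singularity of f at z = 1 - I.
pole of order 2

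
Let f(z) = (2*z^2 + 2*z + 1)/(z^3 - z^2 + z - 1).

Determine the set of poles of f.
The singularities of f are the zeros of the denominator. Factoring,
  z^3 - z^2 + z - 1 = (z + I)*(z - 1)*(z - I)
so the candidates are z = -I, z = 1, z = I.

Check the numerator P(z) = 2*z^2 + 2*z + 1 at each one:
  P(-I) = -1 - 2*I ≠ 0, so z = -I is a (simple) pole.
  P(1) = 5 ≠ 0, so z = 1 is a (simple) pole.
  P(I) = -1 + 2*I ≠ 0, so z = I is a (simple) pole.

Poles of f: {-I, I, 1}

Final answer: {-I, I, 1}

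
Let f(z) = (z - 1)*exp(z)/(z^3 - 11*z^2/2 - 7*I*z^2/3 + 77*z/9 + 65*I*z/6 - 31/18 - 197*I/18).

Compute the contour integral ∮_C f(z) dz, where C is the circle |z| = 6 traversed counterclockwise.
By the residue theorem, ∮_C f(z) dz = 2πi · (sum of the residues of f at the poles inside |z| = 6).

The denominator factors as (z - 3/2 - 2*I/3)*(z - 1 - 2*I)*(z - 3 + I/3), so the singularities of f are simple poles at z = 3/2 + 2*I/3, z = 1 + 2*I, z = 3 - I/3.
  |3/2 + 2*I/3|² = 97/36 < 36 = 6², so this pole is inside the contour.
  |1 + 2*I|² = 5 < 36 = 6², so this pole is inside the contour.
  |3 - I/3|² = 82/9 < 36 = 6², so this pole is inside the contour.

With P(z) = (z - 1)*exp(z) and Q(z) = z^3 - 11*z^2/2 - 7*I*z^2/3 + 77*z/9 + 65*I*z/6 - 31/18 - 197*I/18, each pole is simple, so Res(f, z₀) = P(z₀)/Q'(z₀) with Q'(z) = 3*z^2 - 11*z - 14*I*z/3 + 77/9 + 65*I/6.
  Res(f, 3/2 + 2*I/3) = P(3/2 + 2*I/3)/Q'(3/2 + 2*I/3) = ((1/2 + 2*I/3)*exp(3/2 + 2*I/3))/(7/12 + 5*I/2) = (282/949 - 124*I/949)*exp(3/2 + 2*I/3)
  Res(f, 1 + 2*I) = P(1 + 2*I)/Q'(1 + 2*I) = (2*I*exp(1 + 2*I))/(-19/9 - 23*I/6) = (-2484/6205 - 1368*I/6205)*exp(1 + 2*I)
  Res(f, 3 - I/3) = P(3 - I/3)/Q'(3 - I/3) = ((2 - I/3)*exp(3 - I/3))/(2/3 - 11*I/2) = (114/1105 + 388*I/1105)*exp(3 - I/3)

Sum of residues inside C: (-2484/6205 - 1368*I/6205)*exp(1 + 2*I) + (282/949 - 124*I/949)*exp(3/2 + 2*I/3) + (114/1105 + 388*I/1105)*exp(3 - I/3)
∮_C f(z) dz = 2πi · ((-2484/6205 - 1368*I/6205)*exp(1 + 2*I) + (282/949 - 124*I/949)*exp(3/2 + 2*I/3) + (114/1105 + 388*I/1105)*exp(3 - I/3)) = pi*(2736/6205 - 4968*I/6205)*exp(1 + 2*I) + pi*(248/949 + 564*I/949)*exp(3/2 + 2*I/3) + pi*(-776/1105 + 228*I/1105)*exp(3 - I/3)

Final answer: pi*(2736/6205 - 4968*I/6205)*exp(1 + 2*I) + pi*(248/949 + 564*I/949)*exp(3/2 + 2*I/3) + pi*(-776/1105 + 228*I/1105)*exp(3 - I/3)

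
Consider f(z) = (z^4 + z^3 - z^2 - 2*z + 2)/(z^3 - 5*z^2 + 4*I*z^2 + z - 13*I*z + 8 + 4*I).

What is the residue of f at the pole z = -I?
Write f(z) = P(z)/Q(z) with P(z) = z^4 + z^3 - z^2 - 2*z + 2 and Q(z) = z^3 - 5*z^2 + 4*I*z^2 + z - 13*I*z + 8 + 4*I.
The denominator factors as Q(z) = (z - 3 + I)*(z - 2 + 2*I)*(z + I), so z = -I is a simple zero of Q and P is analytic there; z = -I is therefore a simple pole and
  Res(f, z₀) = P(z₀)/Q'(z₀).

Q'(z) = 3*z^2 - 10*z + 8*I*z + 1 - 13*I, so Q'(-I) = 6 - 3*I.
P(-I) = 4 + 3*I.

Res(f, -I) = (4 + 3*I)/(6 - 3*I) = 1/3 + 2*I/3

Final answer: 1/3 + 2*I/3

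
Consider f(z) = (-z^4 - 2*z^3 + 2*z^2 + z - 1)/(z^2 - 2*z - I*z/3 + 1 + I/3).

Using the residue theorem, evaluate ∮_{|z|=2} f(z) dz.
By the residue theorem, ∮_C f(z) dz = 2πi · (sum of the residues of f at the poles inside |z| = 2).

The denominator factors as (z - 1 - I/3)*(z - 1), so the singularities of f are simple poles at z = 1 + I/3, z = 1.
  |1 + I/3|² = 10/9 < 4 = 2², so this pole is inside the contour.
  |1|² = 1 < 4 = 2², so this pole is inside the contour.

With P(z) = -z^4 - 2*z^3 + 2*z^2 + z - 1 and Q(z) = z^2 - 2*z - I*z/3 + 1 + I/3, each pole is simple, so Res(f, z₀) = P(z₀)/Q'(z₀) with Q'(z) = 2*z - 2 - I/3.
  Res(f, 1 + I/3) = P(1 + I/3)/Q'(1 + I/3) = (8/81 - 13*I/9)/(I/3) = -13/3 - 8*I/27
  Res(f, 1) = P(1)/Q'(1) = (-1)/(-I/3) = -3*I

Sum of residues inside C: -13/3 - 89*I/27
∮_C f(z) dz = 2πi · (-13/3 - 89*I/27) = pi*(178/27 - 26*I/3)

Final answer: pi*(178/27 - 26*I/3)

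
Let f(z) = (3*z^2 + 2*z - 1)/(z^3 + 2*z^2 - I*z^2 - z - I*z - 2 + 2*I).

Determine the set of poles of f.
{-2, -1 + I, 1}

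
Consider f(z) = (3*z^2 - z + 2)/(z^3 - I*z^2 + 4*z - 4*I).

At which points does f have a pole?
{-2*I, I, 2*I}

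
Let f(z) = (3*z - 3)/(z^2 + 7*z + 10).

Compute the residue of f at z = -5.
6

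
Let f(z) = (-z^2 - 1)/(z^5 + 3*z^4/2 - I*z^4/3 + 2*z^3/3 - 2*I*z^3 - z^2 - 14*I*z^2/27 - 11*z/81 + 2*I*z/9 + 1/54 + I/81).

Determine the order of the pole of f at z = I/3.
Factor the denominator:
  z^5 + 3*z^4/2 - I*z^4/3 + 2*z^3/3 - 2*I*z^3 - z^2 - 14*I*z^2/27 - 11*z/81 + 2*I*z/9 + 1/54 + I/81 = (z - I/3)^4*(z + 3/2 + I)

The numerator P(z) = -z^2 - 1 has P(I/3) = -8/9 ≠ 0, so no factor of (z - I/3) cancels.
Near z = I/3 we can therefore write f(z) = g(z)/(z - I/3)^4 with g analytic at I/3 and g(I/3) ≠ 0 (g is the numerator divided by the remaining denominator factors).

Hence z = I/3 is a pole of order 4.

Final answer: 4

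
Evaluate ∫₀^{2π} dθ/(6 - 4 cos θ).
Call the integral J. The integrand is 2π-periodic and we integrate over a full period, so shifting θ does not change the value (θ → θ + π flips the sign of the trig term). Hence
  J = ∫₀^{2π} dθ/(6 + 4 cos θ).
Put z = e^{iθ}: then cos θ = (z + 1/z)/2, dθ = dz/(iz), and z runs once counterclockwise around |z| = 1:
  J = ∮_{|z|=1} 1/(6 + 4*(z + 1/z)/2) · dz/(iz) = (2/i) ∮_{|z|=1} dz/(4*z^2 + 12*z + 4).
The roots of 4*z^2 + 12*z + 4 are z = (-6 ± sqrt(6^2 - 4^2))/4, with sqrt(20) = 2*sqrt(5); their product is 1, so only z₊ = -3/2 + sqrt(5)/2 lies inside the unit circle (z₋ = -3/2 - sqrt(5)/2 lies outside).
z₊ is a simple zero of q(z) = 4*z^2 + 12*z + 4, so Res(1/q, z₊) = 1/q'(z₊) with q'(z) = 8*z + 12; and q'(z₊) = 4*(z₊ - z₋) = 4*sqrt(5).
Therefore J = (2/i) · 2πi · 1/(4*sqrt(5)) = 2*pi/(2*sqrt(5)) = sqrt(5)*pi/5

Final answer: sqrt(5)*pi/5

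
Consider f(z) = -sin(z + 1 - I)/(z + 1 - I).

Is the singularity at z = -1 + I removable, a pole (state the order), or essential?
Let u = z + 1 - I. The argument of sin is z + 1 - I = u, so
  f = -sin(u)/u = -((u) - (u)^3/6 + ...)/u = -1 + (1/6)*u^2 - ...
The Laurent expansion about u = 0 has no negative powers; equivalently lim_{z→-1 + I} f(z) = -1 exists and is finite.
So the singularity is removable.

Final answer: removable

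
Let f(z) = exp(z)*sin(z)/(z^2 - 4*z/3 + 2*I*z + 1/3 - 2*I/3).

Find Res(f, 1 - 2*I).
(3/20 + 9*I/20)*exp(1 - 2*I)*sin(1 - 2*I)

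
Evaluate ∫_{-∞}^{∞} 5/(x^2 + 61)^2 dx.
5*sqrt(61)*pi/7442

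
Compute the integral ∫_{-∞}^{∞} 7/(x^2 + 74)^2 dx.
Let f(z) = 7/(z^2 + 74)^2. The denominator has no real zeros and deg Q - deg P = 4 ≥ 2, so the integral of f over the upper semicircle |z| = R tends to 0 as R → ∞. Closing the contour in the upper half-plane,
  ∫_{-∞}^{∞} f(x) dx = 2πi · Σ Res(f, z_k)  over the poles with Im z_k > 0.

Zeros of the denominator: z^2 + 74 = 0 gives z = ±sqrt(74)*I.
Upper half-plane: z = sqrt(74)*I (a pole of order 2).

Write f(z) = g(z)/(z - sqrt(74)*I)^2 with g(z) = 7/(z + sqrt(74)*I)^2. For a double pole, Res(f, z₀) = g'(z₀):
  g'(z) = -14/(z + sqrt(74)*I)^3
  Res(f, sqrt(74)*I) = g'(sqrt(74)*I) = -7*sqrt(74)*I/21904

∫_{-∞}^{∞} f(x) dx = 2πi · (-7*sqrt(74)*I/21904) = 7*sqrt(74)*pi/10952

Final answer: 7*sqrt(74)*pi/10952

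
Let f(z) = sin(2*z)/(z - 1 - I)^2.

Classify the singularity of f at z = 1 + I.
Write f(z) = g(z)/(z - 1 - I)^2 with g(z) = sin(2*z).
g is entire and g(1 + I) = sin(2 + 2*I) ≠ 0, so no factor of (z - 1 - I) cancels: the Laurent expansion of f about z = 1 + I starts at the power -2, i.e. lim_{z→z₀} (z - z₀)^2 f(z) = sin(2 + 2*I) is finite and nonzero.
So z = 1 + I is a pole of order 2.

Final answer: pole of order 2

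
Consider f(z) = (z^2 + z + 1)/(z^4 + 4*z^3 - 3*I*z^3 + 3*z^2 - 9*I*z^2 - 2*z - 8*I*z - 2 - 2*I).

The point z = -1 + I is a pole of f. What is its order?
3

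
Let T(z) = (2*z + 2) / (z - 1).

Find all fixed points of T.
T(z) = z means 2*z + 2 = z*(z - 1), i.e.
  z^2 - 3*z - 2 = 0.
Discriminant: (-3)^2 - 4*(1)*(-2) = 17, so the roots are real.
  z = (3 ± sqrt(17))/(2*(1))
Fixed points: {3/2 - sqrt(17)/2, 3/2 + sqrt(17)/2}

Final answer: {3/2 - sqrt(17)/2, 3/2 + sqrt(17)/2}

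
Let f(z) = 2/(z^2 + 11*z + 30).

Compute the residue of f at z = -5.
Write f(z) = P(z)/Q(z) with P(z) = 2 and Q(z) = z^2 + 11*z + 30.
The denominator factors as Q(z) = (z + 5)*(z + 6), so z = -5 is a simple zero of Q and P is analytic there; z = -5 is therefore a simple pole and
  Res(f, z₀) = P(z₀)/Q'(z₀).

Q'(z) = 2*z + 11, so Q'(-5) = 1.
P(-5) = 2.

Res(f, -5) = (2)/(1) = 2

Final answer: 2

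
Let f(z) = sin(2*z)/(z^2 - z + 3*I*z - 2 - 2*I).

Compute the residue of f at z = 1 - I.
Write f(z) = P(z)/Q(z) with P(z) = sin(2*z) and Q(z) = z^2 - z + 3*I*z - 2 - 2*I.
The denominator factors as Q(z) = (z + 2*I)*(z - 1 + I), so z = 1 - I is a simple zero of Q and P is analytic there; z = 1 - I is therefore a simple pole and
  Res(f, z₀) = P(z₀)/Q'(z₀).

Q'(z) = 2*z - 1 + 3*I, so Q'(1 - I) = 1 + I.
P(1 - I) = sin(2 - 2*I).

Res(f, 1 - I) = (sin(2 - 2*I))/(1 + I) = (1/2 - I/2)*sin(2 - 2*I)

Final answer: (1/2 - I/2)*sin(2 - 2*I)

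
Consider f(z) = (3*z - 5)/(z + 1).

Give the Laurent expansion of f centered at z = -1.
Put w = z - (-1), i.e. z = w - 1. The denominator is w, so it suffices to rewrite the numerator in powers of w.

P(z) = 3*z - 5
P(w - 1) = -8 + 3*w

Dividing each term by w:
  f = -8/w + 3

Substituting back w = z + 1:
  f(z) = -8/(z + 1) + 3

The series is finite because the numerator is a polynomial; the negative powers form the principal part, and the coefficient of 1/(z + 1) gives Res(f, -1) = -8.

Final answer: -8/(z + 1) + 3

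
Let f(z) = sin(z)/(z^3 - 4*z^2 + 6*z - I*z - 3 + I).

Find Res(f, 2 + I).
Write f(z) = P(z)/Q(z) with P(z) = sin(z) and Q(z) = z^3 - 4*z^2 + 6*z - I*z - 3 + I.
The denominator factors as Q(z) = (z - 2 - I)*(z - 1)*(z - 1 + I), so z = 2 + I is a simple zero of Q and P is analytic there; z = 2 + I is therefore a simple pole and
  Res(f, z₀) = P(z₀)/Q'(z₀).

Q'(z) = 3*z^2 - 8*z + 6 - I, so Q'(2 + I) = -1 + 3*I.
P(2 + I) = sin(2 + I).

Res(f, 2 + I) = (sin(2 + I))/(-1 + 3*I) = (-1/10 - 3*I/10)*sin(2 + I)

Final answer: (-1/10 - 3*I/10)*sin(2 + I)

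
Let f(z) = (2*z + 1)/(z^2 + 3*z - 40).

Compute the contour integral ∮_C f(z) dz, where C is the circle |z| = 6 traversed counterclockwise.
By the residue theorem, ∮_C f(z) dz = 2πi · (sum of the residues of f at the poles inside |z| = 6).

The denominator factors as (z - 5)*(z + 8), so the singularities of f are simple poles at z = 5, z = -8.
  |5|² = 25 < 36 = 6², so this pole is inside the contour.
  |-8|² = 64 > 36 = 6², so this pole is outside the contour.

With P(z) = 2*z + 1 and Q(z) = z^2 + 3*z - 40, each pole is simple, so Res(f, z₀) = P(z₀)/Q'(z₀) with Q'(z) = 2*z + 3.
  Res(f, 5) = P(5)/Q'(5) = (11)/(13) = 11/13

∮_C f(z) dz = 2πi · (11/13) = 22*I*pi/13

Final answer: 22*I*pi/13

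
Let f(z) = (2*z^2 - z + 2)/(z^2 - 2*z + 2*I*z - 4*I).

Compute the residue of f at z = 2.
Write f(z) = P(z)/Q(z) with P(z) = 2*z^2 - z + 2 and Q(z) = z^2 - 2*z + 2*I*z - 4*I.
The denominator factors as Q(z) = (z - 2)*(z + 2*I), so z = 2 is a simple zero of Q and P is analytic there; z = 2 is therefore a simple pole and
  Res(f, z₀) = P(z₀)/Q'(z₀).

Q'(z) = 2*z - 2 + 2*I, so Q'(2) = 2 + 2*I.
P(2) = 8.

Res(f, 2) = (8)/(2 + 2*I) = 2 - 2*I

Final answer: 2 - 2*I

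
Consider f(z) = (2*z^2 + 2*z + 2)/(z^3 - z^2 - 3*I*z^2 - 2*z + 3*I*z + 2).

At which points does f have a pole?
{I, 2*I, 1}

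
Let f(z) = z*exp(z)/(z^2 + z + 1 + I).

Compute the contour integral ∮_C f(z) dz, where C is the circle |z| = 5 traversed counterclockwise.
pi*(2/5 + 4*I/5)*exp(-I) + pi*(-2/5 + 6*I/5)*exp(-1 + I)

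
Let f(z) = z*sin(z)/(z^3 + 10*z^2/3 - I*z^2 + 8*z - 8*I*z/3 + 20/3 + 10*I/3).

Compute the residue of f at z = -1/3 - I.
Write f(z) = P(z)/Q(z) with P(z) = z*sin(z) and Q(z) = z^3 + 10*z^2/3 - I*z^2 + 8*z - 8*I*z/3 + 20/3 + 10*I/3.
The denominator factors as Q(z) = (z + 2 + I)*(z + 1/3 + I)*(z + 1 - 3*I), so z = -1/3 - I is a simple zero of Q and P is analytic there; z = -1/3 - I is therefore a simple pole and
  Res(f, z₀) = P(z₀)/Q'(z₀).

Q'(z) = 3*z^2 + 20*z/3 - 2*I*z + 8 - 8*I/3, so Q'(-1/3 - I) = 10/9 - 20*I/3.
P(-1/3 - I) = (1/3 + I)*sin(1/3 + I).

Res(f, -1/3 - I) = ((1/3 + I)*sin(1/3 + I))/(10/9 - 20*I/3) = (-51/370 + 27*I/370)*sin(1/3 + I)

Final answer: (-51/370 + 27*I/370)*sin(1/3 + I)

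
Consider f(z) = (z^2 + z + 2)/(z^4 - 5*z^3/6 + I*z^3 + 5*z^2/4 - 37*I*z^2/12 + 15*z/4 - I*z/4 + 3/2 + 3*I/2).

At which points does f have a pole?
The singularities of f are the zeros of the denominator. Factoring,
  z^4 - 5*z^3/6 + I*z^3 + 5*z^2/4 - 37*I*z^2/12 + 15*z/4 - I*z/4 + 3/2 + 3*I/2 = (z + I)*(z + 2/3)*(z + 3*I/2)*(z - 3/2 - 3*I/2)
so the candidates are z = -I, z = -2/3, z = -3*I/2, z = 3/2 + 3*I/2.

Check the numerator P(z) = z^2 + z + 2 at each one:
  P(-I) = 1 - I ≠ 0, so z = -I is a (simple) pole.
  P(-2/3) = 16/9 ≠ 0, so z = -2/3 is a (simple) pole.
  P(-3*I/2) = -1/4 - 3*I/2 ≠ 0, so z = -3*I/2 is a (simple) pole.
  P(3/2 + 3*I/2) = 7/2 + 6*I ≠ 0, so z = 3/2 + 3*I/2 is a (simple) pole.

Poles of f: {-2/3, -3*I/2, -I, 3/2 + 3*I/2}

Final answer: {-2/3, -3*I/2, -I, 3/2 + 3*I/2}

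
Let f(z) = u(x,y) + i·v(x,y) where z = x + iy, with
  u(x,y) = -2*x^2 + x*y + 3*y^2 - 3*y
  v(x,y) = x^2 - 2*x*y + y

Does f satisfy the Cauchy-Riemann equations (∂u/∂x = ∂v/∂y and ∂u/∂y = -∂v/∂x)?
∂u/∂x = -4*x + y
∂v/∂y = 1 - 2*x
∂u/∂y = x + 6*y - 3
∂v/∂x = 2*x - 2*y
∂u/∂x ≠ ∂v/∂y and ∂u/∂y ≠ -∂v/∂x; the Cauchy-Riemann equations are not satisfied, so f is not analytic.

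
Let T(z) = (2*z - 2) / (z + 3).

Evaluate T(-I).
Substitute z = -I:
  numerator:   2*(-I) - 2 = -2 - 2*I
  denominator: (-I) + 3 = 3 - I
T(-I) = (-2 - 2*I)/(3 - I); multiplying numerator and denominator by the conjugate 3 + I gives (-4 - 8*I)/10 = -2/5 - 4*I/5

Final answer: -2/5 - 4*I/5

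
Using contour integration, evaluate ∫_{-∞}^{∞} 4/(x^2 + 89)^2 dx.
Let f(z) = 4/(z^2 + 89)^2. The denominator has no real zeros and deg Q - deg P = 4 ≥ 2, so the integral of f over the upper semicircle |z| = R tends to 0 as R → ∞. Closing the contour in the upper half-plane,
  ∫_{-∞}^{∞} f(x) dx = 2πi · Σ Res(f, z_k)  over the poles with Im z_k > 0.

Zeros of the denominator: z^2 + 89 = 0 gives z = ±sqrt(89)*I.
Upper half-plane: z = sqrt(89)*I (a pole of order 2).

Write f(z) = g(z)/(z - sqrt(89)*I)^2 with g(z) = 4/(z + sqrt(89)*I)^2. For a double pole, Res(f, z₀) = g'(z₀):
  g'(z) = -8/(z + sqrt(89)*I)^3
  Res(f, sqrt(89)*I) = g'(sqrt(89)*I) = -sqrt(89)*I/7921

∫_{-∞}^{∞} f(x) dx = 2πi · (-sqrt(89)*I/7921) = 2*sqrt(89)*pi/7921

Final answer: 2*sqrt(89)*pi/7921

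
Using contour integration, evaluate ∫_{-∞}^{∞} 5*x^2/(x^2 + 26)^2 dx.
5*sqrt(26)*pi/52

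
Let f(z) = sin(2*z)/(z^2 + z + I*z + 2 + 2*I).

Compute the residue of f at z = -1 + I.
Write f(z) = P(z)/Q(z) with P(z) = sin(2*z) and Q(z) = z^2 + z + I*z + 2 + 2*I.
The denominator factors as Q(z) = (z + 1 - I)*(z + 2*I), so z = -1 + I is a simple zero of Q and P is analytic there; z = -1 + I is therefore a simple pole and
  Res(f, z₀) = P(z₀)/Q'(z₀).

Q'(z) = 2*z + 1 + I, so Q'(-1 + I) = -1 + 3*I.
P(-1 + I) = -sin(2 - 2*I).

Res(f, -1 + I) = (-sin(2 - 2*I))/(-1 + 3*I) = (1/10 + 3*I/10)*sin(2 - 2*I)

Final answer: (1/10 + 3*I/10)*sin(2 - 2*I)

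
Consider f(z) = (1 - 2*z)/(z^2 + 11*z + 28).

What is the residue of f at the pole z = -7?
Write f(z) = P(z)/Q(z) with P(z) = 1 - 2*z and Q(z) = z^2 + 11*z + 28.
The denominator factors as Q(z) = (z + 7)*(z + 4), so z = -7 is a simple zero of Q and P is analytic there; z = -7 is therefore a simple pole and
  Res(f, z₀) = P(z₀)/Q'(z₀).

Q'(z) = 2*z + 11, so Q'(-7) = -3.
P(-7) = 15.

Res(f, -7) = (15)/(-3) = -5

Final answer: -5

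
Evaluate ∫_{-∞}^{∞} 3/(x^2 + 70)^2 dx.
3*sqrt(70)*pi/9800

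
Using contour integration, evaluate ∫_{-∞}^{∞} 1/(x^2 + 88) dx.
Let f(z) = 1/(z^2 + 88). The denominator has no real zeros and deg Q - deg P = 2 ≥ 2, so the integral of f over the upper semicircle |z| = R tends to 0 as R → ∞. Closing the contour in the upper half-plane,
  ∫_{-∞}^{∞} f(x) dx = 2πi · Σ Res(f, z_k)  over the poles with Im z_k > 0.

Zeros of the denominator: z^2 + 88 = 0 gives z = ±2*sqrt(22)*I.
Upper half-plane: z = 2*sqrt(22)*I (simple).

Each pole is a simple zero of Q(z) = z^2 + 88, so Res(f, z₀) = P(z₀)/Q'(z₀) with P(z) = 1, Q'(z) = 2*z:
  Res(f, 2*sqrt(22)*I) = (1)/(4*sqrt(22)*I) = -sqrt(22)*I/88

∫_{-∞}^{∞} f(x) dx = 2πi · (-sqrt(22)*I/88) = sqrt(22)*pi/44

Final answer: sqrt(22)*pi/44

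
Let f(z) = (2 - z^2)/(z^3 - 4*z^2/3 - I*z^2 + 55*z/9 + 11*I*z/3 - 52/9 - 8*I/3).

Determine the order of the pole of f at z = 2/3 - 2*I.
Factor the denominator:
  z^3 - 4*z^2/3 - I*z^2 + 55*z/9 + 11*I*z/3 - 52/9 - 8*I/3 = (z - 2/3 + 2*I)*(z - 1)*(z + 1/3 - 3*I)

The numerator P(z) = 2 - z^2 has P(2/3 - 2*I) = 50/9 + 8*I/3 ≠ 0, so no factor of (z - 2/3 + 2*I) cancels.
Near z = 2/3 - 2*I we can therefore write f(z) = g(z)/(z - 2/3 + 2*I) with g analytic at 2/3 - 2*I and g(2/3 - 2*I) ≠ 0 (g is the numerator divided by the remaining denominator factors).

Hence z = 2/3 - 2*I is a pole of order 1.

Final answer: 1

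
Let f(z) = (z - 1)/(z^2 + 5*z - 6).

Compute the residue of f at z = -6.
Write f(z) = P(z)/Q(z) with P(z) = z - 1 and Q(z) = z^2 + 5*z - 6.
The denominator factors as Q(z) = (z + 6)*(z - 1), so z = -6 is a simple zero of Q and P is analytic there; z = -6 is therefore a simple pole and
  Res(f, z₀) = P(z₀)/Q'(z₀).

Q'(z) = 2*z + 5, so Q'(-6) = -7.
P(-6) = -7.

Res(f, -6) = (-7)/(-7) = 1

Final answer: 1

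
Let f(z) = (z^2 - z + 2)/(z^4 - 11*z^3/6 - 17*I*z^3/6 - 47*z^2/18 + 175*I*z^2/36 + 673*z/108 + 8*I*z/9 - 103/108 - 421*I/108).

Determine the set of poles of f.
{-1 + 2*I/3, 1/3 + 3*I/2, 1 + I, 3/2 - I/3}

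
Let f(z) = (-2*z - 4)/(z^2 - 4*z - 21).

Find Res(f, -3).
-1/5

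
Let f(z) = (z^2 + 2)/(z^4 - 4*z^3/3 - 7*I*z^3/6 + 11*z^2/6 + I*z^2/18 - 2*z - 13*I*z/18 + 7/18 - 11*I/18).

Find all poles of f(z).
{-I, -I/3, 1/3 + 3*I/2, 1 + I}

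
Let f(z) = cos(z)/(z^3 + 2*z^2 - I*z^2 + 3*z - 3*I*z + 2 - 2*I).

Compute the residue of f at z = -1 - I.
Write f(z) = P(z)/Q(z) with P(z) = cos(z) and Q(z) = z^3 + 2*z^2 - I*z^2 + 3*z - 3*I*z + 2 - 2*I.
The denominator factors as Q(z) = (z + 1)*(z - 2*I)*(z + 1 + I), so z = -1 - I is a simple zero of Q and P is analytic there; z = -1 - I is therefore a simple pole and
  Res(f, z₀) = P(z₀)/Q'(z₀).

Q'(z) = 3*z^2 + 4*z - 2*I*z + 3 - 3*I, so Q'(-1 - I) = -3 + I.
P(-1 - I) = cos(1 + I).

Res(f, -1 - I) = (cos(1 + I))/(-3 + I) = (-3/10 - I/10)*cos(1 + I)

Final answer: (-3/10 - I/10)*cos(1 + I)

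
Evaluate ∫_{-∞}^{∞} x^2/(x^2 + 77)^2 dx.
Let f(z) = z^2/(z^2 + 77)^2. The denominator has no real zeros and deg Q - deg P = 2 ≥ 2, so the integral of f over the upper semicircle |z| = R tends to 0 as R → ∞. Closing the contour in the upper half-plane,
  ∫_{-∞}^{∞} f(x) dx = 2πi · Σ Res(f, z_k)  over the poles with Im z_k > 0.

Zeros of the denominator: z^2 + 77 = 0 gives z = ±sqrt(77)*I.
Upper half-plane: z = sqrt(77)*I (a pole of order 2).

Write f(z) = g(z)/(z - sqrt(77)*I)^2 with g(z) = z^2/(z + sqrt(77)*I)^2. For a double pole, Res(f, z₀) = g'(z₀):
  g'(z) = 2*sqrt(77)*I*z/(z + sqrt(77)*I)^3
  Res(f, sqrt(77)*I) = g'(sqrt(77)*I) = -sqrt(77)*I/308

∫_{-∞}^{∞} f(x) dx = 2πi · (-sqrt(77)*I/308) = sqrt(77)*pi/154

Final answer: sqrt(77)*pi/154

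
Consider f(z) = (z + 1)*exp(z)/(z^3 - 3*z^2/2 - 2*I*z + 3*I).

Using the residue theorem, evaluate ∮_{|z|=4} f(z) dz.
By the residue theorem, ∮_C f(z) dz = 2πi · (sum of the residues of f at the poles inside |z| = 4).

The denominator factors as (z - 1 - I)*(z - 3/2)*(z + 1 + I), so the singularities of f are simple poles at z = 1 + I, z = 3/2, z = -1 - I.
  |1 + I|² = 2 < 16 = 4², so this pole is inside the contour.
  |3/2|² = 9/4 < 16 = 4², so this pole is inside the contour.
  |-1 - I|² = 2 < 16 = 4², so this pole is inside the contour.

With P(z) = (z + 1)*exp(z) and Q(z) = z^3 - 3*z^2/2 - 2*I*z + 3*I, each pole is simple, so Res(f, z₀) = P(z₀)/Q'(z₀) with Q'(z) = 3*z^2 - 3*z - 2*I.
  Res(f, 1 + I) = P(1 + I)/Q'(1 + I) = ((2 + I)*exp(1 + I))/(-3 + I) = (-1/2 - I/2)*exp(1 + I)
  Res(f, 3/2) = P(3/2)/Q'(3/2) = (5*exp(3/2)/2)/(9/4 - 2*I) = (18/29 + 16*I/29)*exp(3/2)
  Res(f, -1 - I) = P(-1 - I)/Q'(-1 - I) = (-I*exp(-1 - I))/(3 + 7*I) = (-7/58 - 3*I/58)*exp(-1 - I)

Sum of residues inside C: (-1/2 - I/2)*exp(1 + I) + (-7/58 - 3*I/58)*exp(-1 - I) + (18/29 + 16*I/29)*exp(3/2)
∮_C f(z) dz = 2πi · ((-1/2 - I/2)*exp(1 + I) + (-7/58 - 3*I/58)*exp(-1 - I) + (18/29 + 16*I/29)*exp(3/2)) = pi*(3/29 - 7*I/29)*exp(-1 - I) + pi*(1 - I)*exp(1 + I) + pi*(-32/29 + 36*I/29)*exp(3/2)

Final answer: pi*(3/29 - 7*I/29)*exp(-1 - I) + pi*(1 - I)*exp(1 + I) + pi*(-32/29 + 36*I/29)*exp(3/2)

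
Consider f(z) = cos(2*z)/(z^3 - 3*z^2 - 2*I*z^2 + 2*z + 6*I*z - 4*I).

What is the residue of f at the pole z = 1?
Write f(z) = P(z)/Q(z) with P(z) = cos(2*z) and Q(z) = z^3 - 3*z^2 - 2*I*z^2 + 2*z + 6*I*z - 4*I.
The denominator factors as Q(z) = (z - 2*I)*(z - 1)*(z - 2), so z = 1 is a simple zero of Q and P is analytic there; z = 1 is therefore a simple pole and
  Res(f, z₀) = P(z₀)/Q'(z₀).

Q'(z) = 3*z^2 - 6*z - 4*I*z + 2 + 6*I, so Q'(1) = -1 + 2*I.
P(1) = cos(2).

Res(f, 1) = (cos(2))/(-1 + 2*I) = (-1/5 - 2*I/5)*cos(2)

Final answer: (-1/5 - 2*I/5)*cos(2)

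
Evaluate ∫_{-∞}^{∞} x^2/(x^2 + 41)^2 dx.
Let f(z) = z^2/(z^2 + 41)^2. The denominator has no real zeros and deg Q - deg P = 2 ≥ 2, so the integral of f over the upper semicircle |z| = R tends to 0 as R → ∞. Closing the contour in the upper half-plane,
  ∫_{-∞}^{∞} f(x) dx = 2πi · Σ Res(f, z_k)  over the poles with Im z_k > 0.

Zeros of the denominator: z^2 + 41 = 0 gives z = ±sqrt(41)*I.
Upper half-plane: z = sqrt(41)*I (a pole of order 2).

Write f(z) = g(z)/(z - sqrt(41)*I)^2 with g(z) = z^2/(z + sqrt(41)*I)^2. For a double pole, Res(f, z₀) = g'(z₀):
  g'(z) = 2*sqrt(41)*I*z/(z + sqrt(41)*I)^3
  Res(f, sqrt(41)*I) = g'(sqrt(41)*I) = -sqrt(41)*I/164

∫_{-∞}^{∞} f(x) dx = 2πi · (-sqrt(41)*I/164) = sqrt(41)*pi/82

Final answer: sqrt(41)*pi/82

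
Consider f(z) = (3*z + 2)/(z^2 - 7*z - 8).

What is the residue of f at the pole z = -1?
Write f(z) = P(z)/Q(z) with P(z) = 3*z + 2 and Q(z) = z^2 - 7*z - 8.
The denominator factors as Q(z) = (z - 8)*(z + 1), so z = -1 is a simple zero of Q and P is analytic there; z = -1 is therefore a simple pole and
  Res(f, z₀) = P(z₀)/Q'(z₀).

Q'(z) = 2*z - 7, so Q'(-1) = -9.
P(-1) = -1.

Res(f, -1) = (-1)/(-9) = 1/9

Final answer: 1/9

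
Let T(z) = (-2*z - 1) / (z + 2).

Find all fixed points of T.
{-2 - sqrt(3), -2 + sqrt(3)}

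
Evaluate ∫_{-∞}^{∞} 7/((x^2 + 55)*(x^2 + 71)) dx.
Let f(z) = 7/((z^2 + 55)*(z^2 + 71)). The denominator has no real zeros and deg Q - deg P = 4 ≥ 2, so the integral of f over the upper semicircle |z| = R tends to 0 as R → ∞. Closing the contour in the upper half-plane,
  ∫_{-∞}^{∞} f(x) dx = 2πi · Σ Res(f, z_k)  over the poles with Im z_k > 0.

Zeros of the denominator: z^2 + 71 = 0 gives z = ±sqrt(71)*I; z^2 + 55 = 0 gives z = ±sqrt(55)*I.
Upper half-plane: z = sqrt(55)*I, z = sqrt(71)*I (simple).

Each pole is a simple zero of Q(z) = z^4 + 126*z^2 + 3905, so Res(f, z₀) = P(z₀)/Q'(z₀) with P(z) = 7, Q'(z) = 4*z^3 + 252*z:
  Res(f, sqrt(55)*I) = (7)/(32*sqrt(55)*I) = -7*sqrt(55)*I/1760
  Res(f, sqrt(71)*I) = (7)/(-32*sqrt(71)*I) = 7*sqrt(71)*I/2272

Sum of residues: 7*I*(-71*sqrt(55) + 55*sqrt(71))/124960
∫_{-∞}^{∞} f(x) dx = 2πi · (7*I*(-71*sqrt(55) + 55*sqrt(71))/124960) = 7*pi*(-55*sqrt(71) + 71*sqrt(55))/62480

Final answer: 7*pi*(-55*sqrt(71) + 71*sqrt(55))/62480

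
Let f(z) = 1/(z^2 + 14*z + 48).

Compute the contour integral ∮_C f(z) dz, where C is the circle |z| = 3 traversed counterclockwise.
0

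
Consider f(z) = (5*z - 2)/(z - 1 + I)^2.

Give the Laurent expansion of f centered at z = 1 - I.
Put w = z - (1 - I), i.e. z = w + 1 - I. The denominator is w^2, so it suffices to rewrite the numerator in powers of w.

P(z) = 5*z - 2
P(w + 1 - I) = 3 - 5*I + 5*w

Dividing each term by w^2:
  f = (3 - 5*I)/w^2 + 5/w

Substituting back w = z - 1 + I:
  f(z) = (3 - 5*I)/(z - 1 + I)^2 + 5/(z - 1 + I)

The series is finite because the numerator is a polynomial; the negative powers form the principal part, and the coefficient of 1/(z - 1 + I) gives Res(f, 1 - I) = 5.

Final answer: (3 - 5*I)/(z - 1 + I)^2 + 5/(z - 1 + I)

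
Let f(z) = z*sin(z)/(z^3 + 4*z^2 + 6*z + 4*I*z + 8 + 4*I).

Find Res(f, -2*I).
(1/15 - 2*I/15)*sinh(2)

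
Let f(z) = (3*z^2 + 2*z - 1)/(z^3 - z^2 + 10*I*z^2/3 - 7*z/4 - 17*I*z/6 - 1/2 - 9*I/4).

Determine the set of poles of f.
The singularities of f are the zeros of the denominator. Factoring,
  z^3 - z^2 + 10*I*z^2/3 - 7*z/4 - 17*I*z/6 - 1/2 - 9*I/4 = (z - 3/2 + I/3)*(z + 1/2)*(z + 3*I)
so the candidates are z = 3/2 - I/3, z = -1/2, z = -3*I.

Check the numerator P(z) = 3*z^2 + 2*z - 1 at each one:
  P(3/2 - I/3) = 101/12 - 11*I/3 ≠ 0, so z = 3/2 - I/3 is a (simple) pole.
  P(-1/2) = -5/4 ≠ 0, so z = -1/2 is a (simple) pole.
  P(-3*I) = -28 - 6*I ≠ 0, so z = -3*I is a (simple) pole.

Poles of f: {-1/2, -3*I, 3/2 - I/3}

Final answer: {-1/2, -3*I, 3/2 - I/3}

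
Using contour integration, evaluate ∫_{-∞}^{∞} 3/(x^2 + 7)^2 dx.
Let f(z) = 3/(z^2 + 7)^2. The denominator has no real zeros and deg Q - deg P = 4 ≥ 2, so the integral of f over the upper semicircle |z| = R tends to 0 as R → ∞. Closing the contour in the upper half-plane,
  ∫_{-∞}^{∞} f(x) dx = 2πi · Σ Res(f, z_k)  over the poles with Im z_k > 0.

Zeros of the denominator: z^2 + 7 = 0 gives z = ±sqrt(7)*I.
Upper half-plane: z = sqrt(7)*I (a pole of order 2).

Write f(z) = g(z)/(z - sqrt(7)*I)^2 with g(z) = 3/(z + sqrt(7)*I)^2. For a double pole, Res(f, z₀) = g'(z₀):
  g'(z) = -6/(z + sqrt(7)*I)^3
  Res(f, sqrt(7)*I) = g'(sqrt(7)*I) = -3*sqrt(7)*I/196

∫_{-∞}^{∞} f(x) dx = 2πi · (-3*sqrt(7)*I/196) = 3*sqrt(7)*pi/98

Final answer: 3*sqrt(7)*pi/98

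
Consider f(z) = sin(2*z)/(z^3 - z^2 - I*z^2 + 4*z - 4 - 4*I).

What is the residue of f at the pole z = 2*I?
(-1/8 - I/8)*sinh(4)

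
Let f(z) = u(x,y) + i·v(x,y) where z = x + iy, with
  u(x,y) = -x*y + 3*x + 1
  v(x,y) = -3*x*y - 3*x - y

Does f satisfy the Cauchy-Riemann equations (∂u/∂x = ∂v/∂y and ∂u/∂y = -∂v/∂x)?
∂u/∂x = 3 - y
∂v/∂y = -3*x - 1
∂u/∂y = -x
∂v/∂x = -3*y - 3
∂u/∂x ≠ ∂v/∂y and ∂u/∂y ≠ -∂v/∂x; the Cauchy-Riemann equations are not satisfied, so f is not analytic.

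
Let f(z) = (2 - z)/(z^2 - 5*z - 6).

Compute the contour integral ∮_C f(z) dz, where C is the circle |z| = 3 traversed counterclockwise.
-6*I*pi/7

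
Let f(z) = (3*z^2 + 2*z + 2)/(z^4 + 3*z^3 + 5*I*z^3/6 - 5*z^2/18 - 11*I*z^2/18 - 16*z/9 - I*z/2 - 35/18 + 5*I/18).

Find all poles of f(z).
The singularities of f are the zeros of the denominator. Factoring,
  z^4 + 3*z^3 + 5*I*z^3/6 - 5*z^2/18 - 11*I*z^2/18 - 16*z/9 - I*z/2 - 35/18 + 5*I/18 = (z + 1/3 - 2*I/3)*(z - 1)*(z + 2/3 + I/2)*(z + 3 + I)
so the candidates are z = -1/3 + 2*I/3, z = 1, z = -2/3 - I/2, z = -3 - I.

Check the numerator P(z) = 3*z^2 + 2*z + 2 at each one:
  P(-1/3 + 2*I/3) = 1/3 ≠ 0, so z = -1/3 + 2*I/3 is a (simple) pole.
  P(1) = 7 ≠ 0, so z = 1 is a (simple) pole.
  P(-2/3 - I/2) = 5/4 + I ≠ 0, so z = -2/3 - I/2 is a (simple) pole.
  P(-3 - I) = 20 + 16*I ≠ 0, so z = -3 - I is a (simple) pole.

Poles of f: {-3 - I, -2/3 - I/2, -1/3 + 2*I/3, 1}

Final answer: {-3 - I, -2/3 - I/2, -1/3 + 2*I/3, 1}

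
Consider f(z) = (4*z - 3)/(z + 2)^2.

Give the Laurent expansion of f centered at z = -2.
Put w = z - (-2), i.e. z = w - 2. The denominator is w^2, so it suffices to rewrite the numerator in powers of w.

P(z) = 4*z - 3
P(w - 2) = -11 + 4*w

Dividing each term by w^2:
  f = -11/w^2 + 4/w

Substituting back w = z + 2:
  f(z) = -11/(z + 2)^2 + 4/(z + 2)

The series is finite because the numerator is a polynomial; the negative powers form the principal part, and the coefficient of 1/(z + 2) gives Res(f, -2) = 4.

Final answer: -11/(z + 2)^2 + 4/(z + 2)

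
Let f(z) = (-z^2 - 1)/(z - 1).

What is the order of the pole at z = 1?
Factor the denominator:
  z - 1 = (z - 1)

The numerator P(z) = -z^2 - 1 has P(1) = -2 ≠ 0, so no factor of (z - 1) cancels.
Near z = 1 we can therefore write f(z) = g(z)/(z - 1) with g analytic at 1 and g(1) ≠ 0 (g is just the numerator).

Hence z = 1 is a pole of order 1.

Final answer: 1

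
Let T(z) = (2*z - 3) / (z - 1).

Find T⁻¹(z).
(z - 3)/(z - 2)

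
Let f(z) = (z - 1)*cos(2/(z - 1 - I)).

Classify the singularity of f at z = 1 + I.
Let u = z - 1 - I. Then
  cos(2/u) = Σ_{k≥0} (-1)^k (2)^(2k)/((2k)!·u^(2k)) = 1 - 2/u^2 + 2/(3*u^4) + ...
which has infinitely many negative powers of u, so cos(2/(z - 1 - I)) has an essential singularity at z = 1 + I.
The extra factor z - 1 is a nonzero polynomial; if the product had at most a pole at z = 1 + I, dividing by that polynomial would leave cos(2/(z - 1 - I)) with at most a pole too — contradiction. (Equivalently, the product's Laurent series still has infinitely many negative powers.)
So the singularity is essential.

Final answer: essential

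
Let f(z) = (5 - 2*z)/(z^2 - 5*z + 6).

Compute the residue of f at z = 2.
-1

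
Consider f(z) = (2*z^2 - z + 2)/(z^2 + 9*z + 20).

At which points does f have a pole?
The singularities of f are the zeros of the denominator. Factoring,
  z^2 + 9*z + 20 = (z + 4)*(z + 5)
so the candidates are z = -4, z = -5.

Check the numerator P(z) = 2*z^2 - z + 2 at each one:
  P(-4) = 38 ≠ 0, so z = -4 is a (simple) pole.
  P(-5) = 57 ≠ 0, so z = -5 is a (simple) pole.

Poles of f: {-5, -4}

Final answer: {-5, -4}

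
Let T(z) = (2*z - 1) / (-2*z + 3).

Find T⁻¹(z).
(3*z + 1)/(2*z + 2)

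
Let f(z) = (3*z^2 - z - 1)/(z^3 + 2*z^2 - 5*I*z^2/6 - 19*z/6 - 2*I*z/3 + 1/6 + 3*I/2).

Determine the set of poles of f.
{-3 + I/3, I/2, 1}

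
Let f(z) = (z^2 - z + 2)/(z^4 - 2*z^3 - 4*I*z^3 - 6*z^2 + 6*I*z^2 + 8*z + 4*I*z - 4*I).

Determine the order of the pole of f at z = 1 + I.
3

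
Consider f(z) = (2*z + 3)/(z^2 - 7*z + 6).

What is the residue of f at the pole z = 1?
Write f(z) = P(z)/Q(z) with P(z) = 2*z + 3 and Q(z) = z^2 - 7*z + 6.
The denominator factors as Q(z) = (z - 1)*(z - 6), so z = 1 is a simple zero of Q and P is analytic there; z = 1 is therefore a simple pole and
  Res(f, z₀) = P(z₀)/Q'(z₀).

Q'(z) = 2*z - 7, so Q'(1) = -5.
P(1) = 5.

Res(f, 1) = (5)/(-5) = -1

Final answer: -1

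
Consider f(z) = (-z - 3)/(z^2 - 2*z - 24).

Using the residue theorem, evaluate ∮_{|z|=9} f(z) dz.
By the residue theorem, ∮_C f(z) dz = 2πi · (sum of the residues of f at the poles inside |z| = 9).

The denominator factors as (z - 6)*(z + 4), so the singularities of f are simple poles at z = 6, z = -4.
  |6|² = 36 < 81 = 9², so this pole is inside the contour.
  |-4|² = 16 < 81 = 9², so this pole is inside the contour.

With P(z) = -z - 3 and Q(z) = z^2 - 2*z - 24, each pole is simple, so Res(f, z₀) = P(z₀)/Q'(z₀) with Q'(z) = 2*z - 2.
  Res(f, 6) = P(6)/Q'(6) = (-9)/(10) = -9/10
  Res(f, -4) = P(-4)/Q'(-4) = (1)/(-10) = -1/10

Sum of residues inside C: -1
∮_C f(z) dz = 2πi · (-1) = -2*I*pi

Final answer: -2*I*pi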